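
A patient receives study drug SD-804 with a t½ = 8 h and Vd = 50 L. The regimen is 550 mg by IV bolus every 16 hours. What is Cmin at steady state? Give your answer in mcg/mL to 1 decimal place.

τ = 16 h = 2 half-lives, so f = (1/2)^2 = 0.25.
Accumulation ratio R = 1/(1 − f) = 1/0.75 = 4/3.
Single-dose peak C₀ = D/Vd = 550/50 = 11 mcg/mL.
Steady-state peak Cmax,ss = C₀·R = 11 × 4/3 ≈ 14.667 mcg/mL.
Steady-state trough Cmin,ss = Cmax,ss·f ≈ 14.667 × 0.25 ≈ 3.667 mcg/mL.

3.7 mcg/mL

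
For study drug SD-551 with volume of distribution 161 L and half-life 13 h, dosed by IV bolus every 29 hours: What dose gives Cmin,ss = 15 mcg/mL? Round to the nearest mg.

8921 mg

τ/t½ = 29/13 ≈ 2.2308, so f = (1/2)^(29/13) ≈ 0.213045.
Cmin,ss = (D/Vd)·f/(1−f), so D = Cmin,ss·Vd·(1−f)/f.
D = 15 × 161 × (1−f)/f ≈ 15 × 161 × 3.69384 ≈ 8920.62 mg.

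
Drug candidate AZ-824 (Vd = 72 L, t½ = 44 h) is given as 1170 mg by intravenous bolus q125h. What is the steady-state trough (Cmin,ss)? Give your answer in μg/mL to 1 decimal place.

2.6 μg/mL

τ/t½ = 125/44 ≈ 2.8409, so fraction remaining f = (1/2)^(125/44) ≈ 0.1396.
Accumulation ratio R = 1/(1 − f) ≈ 1/0.8604 ≈ 1.1623.
Each bolus raises the concentration by D/Vd = 1170/72 ≈ 16.250 μg/mL.
Cmax,ss = C₀/(1 − f) ≈ 16.250/0.8604 ≈ 18.887 μg/mL.
One interval later, Cmin,ss = Cmax,ss·e^(−kτ) ≈ 18.887 × 0.1396 ≈ 2.637 μg/mL.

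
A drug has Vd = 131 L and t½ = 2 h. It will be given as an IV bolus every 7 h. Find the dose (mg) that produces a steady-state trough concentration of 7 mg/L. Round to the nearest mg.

9458 mg

τ/t½ = 7/2 ≈ 3.5, so f = (1/2)^(7/2) ≈ 0.088388.
Cmin,ss = (D/Vd)·f/(1−f), so D = Cmin,ss·Vd·(1−f)/f.
D = 7 × 131 × (1−f)/f ≈ 7 × 131 × 10.31375 ≈ 9457.71 mg.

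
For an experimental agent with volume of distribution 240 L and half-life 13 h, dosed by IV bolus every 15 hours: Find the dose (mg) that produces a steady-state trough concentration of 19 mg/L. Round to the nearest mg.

5586 mg

τ/t½ = 15/13 ≈ 1.1538, so f = (1/2)^(15/13) ≈ 0.449425.
Cmin,ss = (D/Vd)·f/(1−f), so D = Cmin,ss·Vd·(1−f)/f.
D = 19 × 240 × (1−f)/f ≈ 19 × 240 × 1.22507 ≈ 5586.32 mg.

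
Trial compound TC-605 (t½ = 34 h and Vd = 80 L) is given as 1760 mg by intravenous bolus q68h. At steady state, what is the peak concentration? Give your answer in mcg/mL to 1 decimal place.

29.3 mcg/mL

The dosing interval is 2 half-lives, so f = 2^(−2) = 0.25.
At steady state, R = 1/(1 − 0.25) = 4/3.
Single-dose peak C₀ = D/Vd = 1760/80 = 22 mcg/mL.
Steady-state peak Cmax,ss = C₀·R = 22 × 4/3 ≈ 29.333 mcg/mL.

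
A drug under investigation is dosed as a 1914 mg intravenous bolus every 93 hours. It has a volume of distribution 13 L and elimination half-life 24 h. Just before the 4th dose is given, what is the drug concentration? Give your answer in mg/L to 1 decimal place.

10.8 mg/L

f = (1/2)^(τ/t½) = (1/2)^(93/24) ≈ 0.0682.
C₀ = D/Vd = 1914/13 ≈ 147.231 mg/L.
Before the 4th dose, 3 doses have been given. Superposition: Cmin = C₀·(f + f² + … + f^3).
≈ 147.231 × (0.0682 + 0.0047 + 0.0003) ≈ 147.231 × 0.0732 ≈ 10.777 mg/L.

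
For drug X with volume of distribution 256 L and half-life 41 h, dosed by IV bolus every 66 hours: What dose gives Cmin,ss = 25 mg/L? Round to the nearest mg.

13133 mg

τ/t½ = 66/41 ≈ 1.6098, so f = (1/2)^(66/41) ≈ 0.327654.
Cmin,ss = (D/Vd)·f/(1−f), so D = Cmin,ss·Vd·(1−f)/f.
D = 25 × 256 × (1−f)/f ≈ 25 × 256 × 2.05200 ≈ 13132.80 mg.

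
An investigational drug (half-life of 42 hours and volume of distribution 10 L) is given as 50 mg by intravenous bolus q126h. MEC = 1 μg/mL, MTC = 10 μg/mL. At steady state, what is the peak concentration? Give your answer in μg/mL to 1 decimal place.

5.7 μg/mL

τ = 126 h = 3 half-lives, so f = (1/2)^3 = 0.125.
At steady state, R = 1/(1 − 0.125) = 8/7.
Single-dose peak C₀ = D/Vd = 50/10 = 5 μg/mL.
Steady-state peak Cmax,ss = C₀·R = 5 × 8/7 ≈ 5.714 μg/mL.
Peak 5.7 μg/mL vs MTC 10 μg/mL: below toxic threshold.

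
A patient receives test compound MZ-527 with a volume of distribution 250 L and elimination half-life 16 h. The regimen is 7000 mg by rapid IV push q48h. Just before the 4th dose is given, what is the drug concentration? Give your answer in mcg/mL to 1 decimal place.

f = (1/2)^(τ/t½) = (1/2)^(48/16) ≈ 0.1250.
C₀ = D/Vd = 7000/250 ≈ 28.000 mcg/mL.
Before the 4th dose, 3 doses have been given. Superposition: Cmin = C₀·(f + f² + … + f^3).
≈ 28.000 × (0.1250 + 0.0156 + 0.0020) ≈ 28.000 × 0.1426 ≈ 3.993 mcg/mL.

4.0 mcg/mL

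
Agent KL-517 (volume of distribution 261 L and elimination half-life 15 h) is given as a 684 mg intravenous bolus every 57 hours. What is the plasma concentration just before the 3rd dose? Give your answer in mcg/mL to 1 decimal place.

0.2 mcg/mL

f = (1/2)^(τ/t½) = (1/2)^(57/15) ≈ 0.0718.
C₀ = D/Vd = 684/261 ≈ 2.621 mcg/mL.
Before the 3rd dose, 2 doses have been given. Superposition: Cmin = C₀·(f + f²).
≈ 2.621 × (0.0718 + 0.0052) ≈ 2.621 × 0.0770 ≈ 0.202 mcg/mL.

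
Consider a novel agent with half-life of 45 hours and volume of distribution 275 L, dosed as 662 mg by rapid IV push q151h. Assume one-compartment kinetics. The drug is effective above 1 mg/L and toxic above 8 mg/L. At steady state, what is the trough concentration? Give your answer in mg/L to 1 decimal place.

0.3 mg/L

k = ln2/t½ = ln2/45 ≈ 0.015403 h⁻¹; fraction remaining f = e^(−kτ) = e^(−0.015403×151) ≈ 0.0977.
Accumulation ratio R = 1/(1 − f) ≈ 1/0.9023 ≈ 1.1083.
Single-dose peak C₀ = D/Vd = 662/275 ≈ 2.407 mg/L.
Cmax,ss = C₀/(1 − f) ≈ 2.407/0.9023 ≈ 2.668 mg/L.
One interval later, Cmin,ss = Cmax,ss·e^(−kτ) ≈ 2.668 × 0.0977 ≈ 0.261 mg/L.
Trough 0.3 mg/L vs MEC 1 mg/L: subtherapeutic.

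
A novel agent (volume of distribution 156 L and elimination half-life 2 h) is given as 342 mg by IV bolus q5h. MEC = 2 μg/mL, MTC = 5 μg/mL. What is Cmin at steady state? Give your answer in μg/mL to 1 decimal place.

0.5 μg/mL

k = ln2/t½ = ln2/2 ≈ 0.346574 h⁻¹; fraction remaining f = e^(−kτ) = e^(−0.346574×5) ≈ 0.1768.
At steady state, accumulation factor R = 1/(1 − e^(−kτ)) ≈ 1.2148.
Each bolus raises the concentration by D/Vd = 342/156 ≈ 2.192 μg/mL.
Steady-state peak Cmax,ss = C₀·R ≈ 2.192 × 1.2148 ≈ 2.663 μg/mL.
One interval later, Cmin,ss = Cmax,ss·e^(−kτ) ≈ 2.663 × 0.1768 ≈ 0.471 μg/mL.
Trough 0.5 μg/mL vs MEC 2 μg/mL: subtherapeutic.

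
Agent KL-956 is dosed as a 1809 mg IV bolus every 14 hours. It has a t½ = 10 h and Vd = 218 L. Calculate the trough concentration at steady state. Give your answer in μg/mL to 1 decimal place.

5.1 μg/mL

Over one 14-h interval, 14/10 ≈ 1.4 half-lives elapse, leaving f ≈ 0.3789 of each dose.
Each bolus raises the concentration by D/Vd = 1809/218 ≈ 8.298 μg/mL.
Steady-state trough Cmin,ss = C₀·f/(1−f) ≈ 8.298 × 0.3789/0.6211 ≈ 5.062 μg/mL.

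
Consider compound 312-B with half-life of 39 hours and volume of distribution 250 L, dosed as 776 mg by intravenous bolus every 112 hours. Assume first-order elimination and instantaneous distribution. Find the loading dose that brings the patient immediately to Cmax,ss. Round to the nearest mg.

899 mg

f = (1/2)^(112/39) ≈ 0.136617; accumulation ratio R = 1/(1−f) ≈ 1.15823.
Loading dose to hit Cmax,ss on first dose: D_load = D_maint·R ≈ 776 × 1.15823 ≈ 898.79 mg.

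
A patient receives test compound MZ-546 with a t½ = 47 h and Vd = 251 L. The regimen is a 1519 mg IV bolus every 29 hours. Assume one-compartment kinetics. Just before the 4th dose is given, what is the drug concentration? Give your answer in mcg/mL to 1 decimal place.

8.2 mcg/mL

f = (1/2)^(τ/t½) = (1/2)^(29/47) ≈ 0.6520.
C₀ = D/Vd = 1519/251 ≈ 6.052 mcg/mL.
Before the 4th dose, 3 doses have been given. Superposition: Cmin = C₀·(f + f² + … + f^3).
≈ 6.052 × (0.6520 + 0.4251 + 0.2772) ≈ 6.052 × 1.3543 ≈ 8.196 mcg/mL.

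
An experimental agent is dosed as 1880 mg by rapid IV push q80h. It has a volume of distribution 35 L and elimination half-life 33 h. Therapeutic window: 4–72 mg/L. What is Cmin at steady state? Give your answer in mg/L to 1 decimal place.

12.3 mg/L

τ/t½ = 80/33 ≈ 2.4242, so fraction remaining f = (1/2)^(80/33) ≈ 0.1863.
Single-dose peak C₀ = D/Vd = 1880/35 ≈ 53.714 mg/L.
Steady-state trough Cmin,ss = C₀·f/(1−f) ≈ 53.714 × 0.1863/0.8137 ≈ 12.298 mg/L.
Trough 12.3 mg/L vs MEC 4 mg/L: adequate.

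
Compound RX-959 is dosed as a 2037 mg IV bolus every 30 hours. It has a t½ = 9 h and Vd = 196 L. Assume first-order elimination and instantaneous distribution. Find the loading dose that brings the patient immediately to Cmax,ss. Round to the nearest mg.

f = (1/2)^(30/9) ≈ 0.099213; accumulation ratio R = 1/(1−f) ≈ 1.11014.
Loading dose to hit Cmax,ss on first dose: D_load = D_maint·R ≈ 2037 × 1.11014 ≈ 2261.36 mg.

2261 mg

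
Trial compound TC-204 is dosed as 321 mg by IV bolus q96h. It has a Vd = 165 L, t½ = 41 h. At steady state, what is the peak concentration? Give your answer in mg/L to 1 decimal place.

2.4 mg/L

k = ln2/t½ = ln2/41 ≈ 0.016906 h⁻¹; fraction remaining f = e^(−kτ) = e^(−0.016906×96) ≈ 0.1973.
Accumulation ratio R = 1/(1 − f) ≈ 1/0.8027 ≈ 1.2458.
Each bolus raises the concentration by D/Vd = 321/165 ≈ 1.945 mg/L.
Steady-state peak Cmax,ss = C₀·R ≈ 1.945 × 1.2458 ≈ 2.423 mg/L.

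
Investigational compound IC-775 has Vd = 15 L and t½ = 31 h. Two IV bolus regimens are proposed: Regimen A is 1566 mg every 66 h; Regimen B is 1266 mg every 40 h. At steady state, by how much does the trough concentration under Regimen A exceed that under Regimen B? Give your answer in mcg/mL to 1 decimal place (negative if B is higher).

-27.4 mcg/mL

Regimen A: f = (1/2)^(66/31) ≈ 0.2286; Cmin,ss = (1566/15)·f/(1−f) ≈ 30.938 mcg/mL.
Regimen B: f = (1/2)^(40/31) ≈ 0.4089; Cmin,ss = (1266/15)·f/(1−f) ≈ 58.385 mcg/mL.
Difference ≈ 30.938 − 58.385 ≈ -27.447 mcg/mL.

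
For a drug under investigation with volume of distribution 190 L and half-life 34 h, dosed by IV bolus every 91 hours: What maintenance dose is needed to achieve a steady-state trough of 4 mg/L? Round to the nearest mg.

4099 mg

τ/t½ = 91/34 ≈ 2.6765, so f = (1/2)^(91/34) ≈ 0.156424.
Cmin,ss = (D/Vd)·f/(1−f), so D = Cmin,ss·Vd·(1−f)/f.
D = 4 × 190 × (1−f)/f ≈ 4 × 190 × 5.39288 ≈ 4098.59 mg.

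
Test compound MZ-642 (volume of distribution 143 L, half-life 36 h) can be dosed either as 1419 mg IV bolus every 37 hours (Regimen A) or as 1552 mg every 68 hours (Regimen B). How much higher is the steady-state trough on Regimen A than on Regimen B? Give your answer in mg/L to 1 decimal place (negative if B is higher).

5.5 mg/L

Regimen A: f = (1/2)^(37/36) ≈ 0.4905; Cmin,ss = (1419/143)·f/(1−f) ≈ 9.553 mg/L.
Regimen B: f = (1/2)^(68/36) ≈ 0.2700; Cmin,ss = (1552/143)·f/(1−f) ≈ 4.014 mg/L.
Difference ≈ 9.553 − 4.014 ≈ 5.539 mg/L.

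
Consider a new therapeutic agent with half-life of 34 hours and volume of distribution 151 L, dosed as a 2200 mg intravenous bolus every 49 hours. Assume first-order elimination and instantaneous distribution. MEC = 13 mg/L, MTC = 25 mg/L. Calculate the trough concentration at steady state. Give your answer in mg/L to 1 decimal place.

k = ln2/t½ = ln2/34 ≈ 0.020387 h⁻¹; fraction remaining f = e^(−kτ) = e^(−0.020387×49) ≈ 0.3683.
Accumulation ratio R = 1/(1 − f) ≈ 1/0.6317 ≈ 1.5830.
Single-dose peak C₀ = D/Vd = 2200/151 ≈ 14.570 mg/L.
Cmax,ss = C₀/(1 − f) ≈ 14.570/0.6317 ≈ 23.065 mg/L.
Steady-state trough Cmin,ss = Cmax,ss·f ≈ 23.065 × 0.3683 ≈ 8.495 mg/L.
Trough 8.5 mg/L vs MEC 13 mg/L: subtherapeutic.

8.5 mg/L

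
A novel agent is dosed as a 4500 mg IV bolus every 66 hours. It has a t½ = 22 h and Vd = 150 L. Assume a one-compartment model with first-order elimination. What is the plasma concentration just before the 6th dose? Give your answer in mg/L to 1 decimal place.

4.3 mg/L

f = (1/2)^(τ/t½) = (1/2)^(66/22) ≈ 0.1250.
C₀ = D/Vd = 4500/150 ≈ 30.000 mg/L.
Before the 6th dose, 5 doses have been given. Superposition: Cmin = C₀·(f + f² + … + f^5).
≈ 30.000 × (0.1250 + 0.0156 + 0.0020 + 0.0002 + 0.0000) ≈ 30.000 × 0.1428 ≈ 4.284 mg/L.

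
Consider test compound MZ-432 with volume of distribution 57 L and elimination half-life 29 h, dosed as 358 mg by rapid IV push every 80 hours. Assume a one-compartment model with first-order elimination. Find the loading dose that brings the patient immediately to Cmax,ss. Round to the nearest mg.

420 mg

f = (1/2)^(80/29) ≈ 0.147765; accumulation ratio R = 1/(1−f) ≈ 1.17339.
Loading dose to hit Cmax,ss on first dose: D_load = D_maint·R ≈ 358 × 1.17339 ≈ 420.07 mg.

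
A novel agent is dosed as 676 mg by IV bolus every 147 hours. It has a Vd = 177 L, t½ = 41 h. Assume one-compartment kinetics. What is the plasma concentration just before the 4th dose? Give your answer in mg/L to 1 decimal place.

f = (1/2)^(τ/t½) = (1/2)^(147/41) ≈ 0.0833.
C₀ = D/Vd = 676/177 ≈ 3.819 mg/L.
Before the 4th dose, 3 doses have been given. Superposition: Cmin = C₀·(f + f² + … + f^3).
≈ 3.819 × (0.0833 + 0.0069 + 0.0006) ≈ 3.819 × 0.0908 ≈ 0.347 mg/L.

0.3 mg/L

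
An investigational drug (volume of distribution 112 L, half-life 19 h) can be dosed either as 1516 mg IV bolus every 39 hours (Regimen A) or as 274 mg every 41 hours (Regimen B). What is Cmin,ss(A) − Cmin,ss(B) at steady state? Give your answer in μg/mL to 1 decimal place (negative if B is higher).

Regimen A: f = (1/2)^(39/19) ≈ 0.2410; Cmin,ss = (1516/112)·f/(1−f) ≈ 4.298 μg/mL.
Regimen B: f = (1/2)^(41/19) ≈ 0.2241; Cmin,ss = (274/112)·f/(1−f) ≈ 0.707 μg/mL.
Difference ≈ 4.298 − 0.707 ≈ 3.591 μg/mL.

3.6 μg/mL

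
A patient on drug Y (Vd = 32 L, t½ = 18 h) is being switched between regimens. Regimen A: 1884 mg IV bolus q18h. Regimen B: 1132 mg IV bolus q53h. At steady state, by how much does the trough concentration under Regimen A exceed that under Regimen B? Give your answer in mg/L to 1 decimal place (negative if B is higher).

53.6 mg/L

Regimen A: f = (1/2)^(18/18) ≈ 0.5000; Cmin,ss = (1884/32)·f/(1−f) ≈ 58.875 mg/L.
Regimen B: f = (1/2)^(53/18) ≈ 0.1299; Cmin,ss = (1132/32)·f/(1−f) ≈ 5.281 mg/L.
Difference ≈ 58.875 − 5.281 ≈ 53.594 mg/L.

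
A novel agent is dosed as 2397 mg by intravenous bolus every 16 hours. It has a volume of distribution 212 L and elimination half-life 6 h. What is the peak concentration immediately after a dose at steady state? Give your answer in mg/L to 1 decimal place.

k = ln2/t½ = ln2/6 ≈ 0.115525 h⁻¹; fraction remaining f = e^(−kτ) = e^(−0.115525×16) ≈ 0.1575.
Accumulation ratio R = 1/(1 − f) ≈ 1/0.8425 ≈ 1.1869.
Each bolus raises the concentration by D/Vd = 2397/212 ≈ 11.307 mg/L.
Steady-state peak Cmax,ss = C₀·R ≈ 11.307 × 1.1869 ≈ 13.420 mg/L.

13.4 mg/L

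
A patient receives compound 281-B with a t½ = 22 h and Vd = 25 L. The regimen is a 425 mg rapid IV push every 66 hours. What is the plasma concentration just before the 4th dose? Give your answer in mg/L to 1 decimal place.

f = (1/2)^(τ/t½) = (1/2)^(66/22) ≈ 0.1250.
C₀ = D/Vd = 425/25 ≈ 17.000 mg/L.
Before the 4th dose, 3 doses have been given. Superposition: Cmin = C₀·(f + f² + … + f^3).
≈ 17.000 × (0.1250 + 0.0156 + 0.0020) ≈ 17.000 × 0.1426 ≈ 2.424 mg/L.

2.4 mg/L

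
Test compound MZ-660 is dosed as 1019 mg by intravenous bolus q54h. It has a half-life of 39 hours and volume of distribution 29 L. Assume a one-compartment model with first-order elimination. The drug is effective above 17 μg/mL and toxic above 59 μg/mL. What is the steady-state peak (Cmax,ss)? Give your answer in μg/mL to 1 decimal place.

56.9 μg/mL

k = ln2/t½ = ln2/39 ≈ 0.017773 h⁻¹; fraction remaining f = e^(−kτ) = e^(−0.017773×54) ≈ 0.3830.
Accumulation ratio R = 1/(1 − f) ≈ 1/0.6170 ≈ 1.6207.
Single-dose peak C₀ = D/Vd = 1019/29 ≈ 35.138 μg/mL.
Steady-state peak Cmax,ss = C₀·R ≈ 35.138 × 1.6207 ≈ 56.948 μg/mL.
Peak 56.9 μg/mL vs MTC 59 μg/mL: below toxic threshold.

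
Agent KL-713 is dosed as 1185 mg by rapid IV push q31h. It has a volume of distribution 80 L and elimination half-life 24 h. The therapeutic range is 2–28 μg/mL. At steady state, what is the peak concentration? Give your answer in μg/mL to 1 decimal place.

25.0 μg/mL

τ/t½ = 31/24 ≈ 1.2917, so fraction remaining f = (1/2)^(31/24) ≈ 0.4085.
Accumulation ratio R = 1/(1 − f) ≈ 1/0.5915 ≈ 1.6906.
Each bolus raises the concentration by D/Vd = 1185/80 ≈ 14.812 μg/mL.
Cmax,ss = C₀/(1 − f) ≈ 14.812/0.5915 ≈ 25.041 μg/mL.
Peak 25.0 μg/mL vs MTC 28 μg/mL: below toxic threshold.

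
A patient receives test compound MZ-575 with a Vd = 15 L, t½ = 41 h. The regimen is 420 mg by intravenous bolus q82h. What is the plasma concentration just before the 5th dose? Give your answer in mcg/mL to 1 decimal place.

f = (1/2)^(τ/t½) = (1/2)^(82/41) ≈ 0.2500.
C₀ = D/Vd = 420/15 ≈ 28.000 mcg/mL.
Before the 5th dose, 4 doses have been given. Superposition: Cmin = C₀·(f + f² + … + f^4).
≈ 28.000 × (0.2500 + 0.0625 + 0.0156 + 0.0039) ≈ 28.000 × 0.3320 ≈ 9.296 mcg/mL.

9.3 mcg/mL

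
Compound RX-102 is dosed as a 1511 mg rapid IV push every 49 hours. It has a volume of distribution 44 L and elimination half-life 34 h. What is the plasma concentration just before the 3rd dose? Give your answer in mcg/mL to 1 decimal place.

17.3 mcg/mL

f = (1/2)^(τ/t½) = (1/2)^(49/34) ≈ 0.3683.
C₀ = D/Vd = 1511/44 ≈ 34.341 mcg/mL.
Before the 3rd dose, 2 doses have been given. Superposition: Cmin = C₀·(f + f²).
≈ 34.341 × (0.3683 + 0.1356) ≈ 34.341 × 0.5039 ≈ 17.304 mcg/mL.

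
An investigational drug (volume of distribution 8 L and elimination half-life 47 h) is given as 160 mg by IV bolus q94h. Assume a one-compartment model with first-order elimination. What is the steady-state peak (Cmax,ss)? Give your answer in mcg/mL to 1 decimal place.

The dosing interval is 2 half-lives, so f = 2^(−2) = 0.25.
At steady state, R = 1/(1 − 0.25) = 4/3.
Single-dose peak C₀ = D/Vd = 160/8 = 20 mcg/mL.
Steady-state peak Cmax,ss = C₀·R = 20 × 4/3 ≈ 26.667 mcg/mL.

26.7 mcg/mL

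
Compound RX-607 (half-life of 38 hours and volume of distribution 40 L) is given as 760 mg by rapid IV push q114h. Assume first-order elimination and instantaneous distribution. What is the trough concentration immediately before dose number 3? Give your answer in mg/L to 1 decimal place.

2.7 mg/L

f = (1/2)^(τ/t½) = (1/2)^(114/38) ≈ 0.1250.
C₀ = D/Vd = 760/40 ≈ 19.000 mg/L.
Before the 3rd dose, 2 doses have been given. Superposition: Cmin = C₀·(f + f²).
≈ 19.000 × (0.1250 + 0.0156) ≈ 19.000 × 0.1406 ≈ 2.671 mg/L.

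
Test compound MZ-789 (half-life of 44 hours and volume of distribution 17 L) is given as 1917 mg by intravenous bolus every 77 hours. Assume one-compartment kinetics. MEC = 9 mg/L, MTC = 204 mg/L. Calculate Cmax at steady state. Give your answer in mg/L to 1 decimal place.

160.5 mg/L

τ/t½ = 77/44 ≈ 1.75, so fraction remaining f = (1/2)^(77/44) ≈ 0.2973.
Accumulation ratio R = 1/(1 − f) ≈ 1/0.7027 ≈ 1.4231.
Each bolus raises the concentration by D/Vd = 1917/17 ≈ 112.765 mg/L.
Cmax,ss = C₀/(1 − f) ≈ 112.765/0.7027 ≈ 160.474 mg/L.
Peak 160.5 mg/L vs MTC 204 mg/L: below toxic threshold.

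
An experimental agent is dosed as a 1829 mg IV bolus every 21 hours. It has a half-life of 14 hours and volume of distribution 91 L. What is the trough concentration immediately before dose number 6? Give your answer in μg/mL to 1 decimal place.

f = (1/2)^(τ/t½) = (1/2)^(21/14) ≈ 0.3536.
C₀ = D/Vd = 1829/91 ≈ 20.099 μg/mL.
Before the 6th dose, 5 doses have been given. Superposition: Cmin = C₀·(f + f² + … + f^5).
≈ 20.099 × (0.3536 + 0.1250 + 0.0442 + 0.0156 + 0.0055) ≈ 20.099 × 0.5439 ≈ 10.932 μg/mL.

10.9 μg/mL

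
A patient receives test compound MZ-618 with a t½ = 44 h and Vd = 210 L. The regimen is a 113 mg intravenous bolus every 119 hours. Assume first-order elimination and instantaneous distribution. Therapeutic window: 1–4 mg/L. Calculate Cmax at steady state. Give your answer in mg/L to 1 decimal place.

0.6 mg/L

k = ln2/t½ = ln2/44 ≈ 0.015753 h⁻¹; fraction remaining f = e^(−kτ) = e^(−0.015753×119) ≈ 0.1534.
Accumulation ratio R = 1/(1 − f) ≈ 1/0.8466 ≈ 1.1812.
Each bolus raises the concentration by D/Vd = 113/210 ≈ 0.538 mg/L.
Steady-state peak Cmax,ss = C₀·R ≈ 0.538 × 1.1812 ≈ 0.635 mg/L.
Peak 0.6 mg/L vs MTC 4 mg/L: below toxic threshold.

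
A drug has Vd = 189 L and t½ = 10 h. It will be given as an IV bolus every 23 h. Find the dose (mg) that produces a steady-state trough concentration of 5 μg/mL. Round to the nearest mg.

3709 mg

τ/t½ = 23/10 ≈ 2.3, so f = (1/2)^(23/10) ≈ 0.203063.
Cmin,ss = (D/Vd)·f/(1−f), so D = Cmin,ss·Vd·(1−f)/f.
D = 5 × 189 × (1−f)/f ≈ 5 × 189 × 3.92458 ≈ 3708.73 mg.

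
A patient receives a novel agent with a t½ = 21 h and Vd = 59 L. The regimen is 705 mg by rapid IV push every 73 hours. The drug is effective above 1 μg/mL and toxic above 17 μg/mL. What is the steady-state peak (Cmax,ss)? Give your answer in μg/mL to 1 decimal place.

k = ln2/t½ = ln2/21 ≈ 0.033007 h⁻¹; fraction remaining f = e^(−kτ) = e^(−0.033007×73) ≈ 0.0899.
Accumulation ratio R = 1/(1 − f) ≈ 1/0.9101 ≈ 1.0988.
Each bolus raises the concentration by D/Vd = 705/59 ≈ 11.949 μg/mL.
Steady-state peak Cmax,ss = C₀·R ≈ 11.949 × 1.0988 ≈ 13.130 μg/mL.
Peak 13.1 μg/mL vs MTC 17 μg/mL: below toxic threshold.

13.1 μg/mL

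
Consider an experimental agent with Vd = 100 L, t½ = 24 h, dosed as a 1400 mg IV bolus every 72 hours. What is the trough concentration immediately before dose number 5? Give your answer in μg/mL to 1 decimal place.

f = (1/2)^(τ/t½) = (1/2)^(72/24) ≈ 0.1250.
C₀ = D/Vd = 1400/100 ≈ 14.000 μg/mL.
Before the 5th dose, 4 doses have been given. Superposition: Cmin = C₀·(f + f² + … + f^4).
≈ 14.000 × (0.1250 + 0.0156 + 0.0020 + 0.0002) ≈ 14.000 × 0.1428 ≈ 1.999 μg/mL.

2.0 μg/mL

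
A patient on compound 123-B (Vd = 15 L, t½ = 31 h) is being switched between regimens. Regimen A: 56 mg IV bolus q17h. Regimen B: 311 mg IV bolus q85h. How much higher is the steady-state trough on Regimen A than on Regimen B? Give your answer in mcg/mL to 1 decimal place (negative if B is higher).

Regimen A: f = (1/2)^(17/31) ≈ 0.6838; Cmin,ss = (56/15)·f/(1−f) ≈ 8.074 mcg/mL.
Regimen B: f = (1/2)^(85/31) ≈ 0.1495; Cmin,ss = (311/15)·f/(1−f) ≈ 3.644 mcg/mL.
Difference ≈ 8.074 − 3.644 ≈ 4.430 mcg/mL.

4.4 mcg/mL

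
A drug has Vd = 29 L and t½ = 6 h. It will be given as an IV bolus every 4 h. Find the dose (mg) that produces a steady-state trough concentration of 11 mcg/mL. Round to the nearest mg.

τ/t½ = 4/6 ≈ 0.66667, so f = (1/2)^(4/6) ≈ 0.629961.
Cmin,ss = (D/Vd)·f/(1−f), so D = Cmin,ss·Vd·(1−f)/f.
D = 11 × 29 × (1−f)/f ≈ 11 × 29 × 0.58740 ≈ 187.38 mg.

187 mg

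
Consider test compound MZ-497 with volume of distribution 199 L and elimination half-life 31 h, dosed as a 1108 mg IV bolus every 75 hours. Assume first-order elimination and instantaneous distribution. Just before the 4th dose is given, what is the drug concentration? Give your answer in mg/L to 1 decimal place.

f = (1/2)^(τ/t½) = (1/2)^(75/31) ≈ 0.1869.
C₀ = D/Vd = 1108/199 ≈ 5.568 mg/L.
Before the 4th dose, 3 doses have been given. Superposition: Cmin = C₀·(f + f² + … + f^3).
≈ 5.568 × (0.1869 + 0.0349 + 0.0065) ≈ 5.568 × 0.2283 ≈ 1.271 mg/L.

1.3 mg/L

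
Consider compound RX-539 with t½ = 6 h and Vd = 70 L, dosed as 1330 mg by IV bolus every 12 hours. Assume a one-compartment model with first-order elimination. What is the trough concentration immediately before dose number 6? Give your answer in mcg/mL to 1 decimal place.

f = (1/2)^(τ/t½) = (1/2)^(12/6) ≈ 0.2500.
C₀ = D/Vd = 1330/70 ≈ 19.000 mcg/mL.
Before the 6th dose, 5 doses have been given. Superposition: Cmin = C₀·(f + f² + … + f^5).
≈ 19.000 × (0.2500 + 0.0625 + 0.0156 + 0.0039 + 0.0010) ≈ 19.000 × 0.3330 ≈ 6.327 mcg/mL.

6.3 mcg/mL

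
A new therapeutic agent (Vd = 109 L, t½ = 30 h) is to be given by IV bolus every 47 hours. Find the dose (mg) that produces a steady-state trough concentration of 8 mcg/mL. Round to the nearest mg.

1711 mg

τ/t½ = 47/30 ≈ 1.5667, so f = (1/2)^(47/30) ≈ 0.337587.
Cmin,ss = (D/Vd)·f/(1−f), so D = Cmin,ss·Vd·(1−f)/f.
D = 8 × 109 × (1−f)/f ≈ 8 × 109 × 1.96220 ≈ 1711.04 mg.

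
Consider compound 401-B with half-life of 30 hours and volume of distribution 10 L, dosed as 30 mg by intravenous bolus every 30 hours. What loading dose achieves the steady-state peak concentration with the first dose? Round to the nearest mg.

60 mg

f = (1/2)^(30/30) ≈ 0.500000; accumulation ratio R = 1/(1−f) ≈ 2.00000.
Loading dose to hit Cmax,ss on first dose: D_load = D_maint·R ≈ 30 × 2.00000 ≈ 60.00 mg.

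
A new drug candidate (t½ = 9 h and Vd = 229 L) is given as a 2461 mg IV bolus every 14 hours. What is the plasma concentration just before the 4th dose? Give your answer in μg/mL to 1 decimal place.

f = (1/2)^(τ/t½) = (1/2)^(14/9) ≈ 0.3402.
C₀ = D/Vd = 2461/229 ≈ 10.747 μg/mL.
Before the 4th dose, 3 doses have been given. Superposition: Cmin = C₀·(f + f² + … + f^3).
≈ 10.747 × (0.3402 + 0.1157 + 0.0394) ≈ 10.747 × 0.4953 ≈ 5.323 μg/mL.

5.3 μg/mL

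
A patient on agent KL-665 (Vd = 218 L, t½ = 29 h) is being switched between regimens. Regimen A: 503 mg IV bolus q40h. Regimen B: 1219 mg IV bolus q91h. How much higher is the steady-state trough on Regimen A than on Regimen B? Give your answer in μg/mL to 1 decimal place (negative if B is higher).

0.7 μg/mL

Regimen A: f = (1/2)^(40/29) ≈ 0.3844; Cmin,ss = (503/218)·f/(1−f) ≈ 1.441 μg/mL.
Regimen B: f = (1/2)^(91/29) ≈ 0.1136; Cmin,ss = (1219/218)·f/(1−f) ≈ 0.717 μg/mL.
Difference ≈ 1.441 − 0.717 ≈ 0.724 μg/mL.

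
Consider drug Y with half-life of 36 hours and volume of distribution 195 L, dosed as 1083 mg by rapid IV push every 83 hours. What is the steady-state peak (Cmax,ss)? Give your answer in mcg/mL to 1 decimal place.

k = ln2/t½ = ln2/36 ≈ 0.019254 h⁻¹; fraction remaining f = e^(−kτ) = e^(−0.019254×83) ≈ 0.2023.
At steady state, accumulation factor R = 1/(1 − e^(−kτ)) ≈ 1.2536.
Single-dose peak C₀ = D/Vd = 1083/195 ≈ 5.554 mcg/mL.
Steady-state peak Cmax,ss = C₀·R ≈ 5.554 × 1.2536 ≈ 6.962 mcg/mL.

7.0 mcg/mL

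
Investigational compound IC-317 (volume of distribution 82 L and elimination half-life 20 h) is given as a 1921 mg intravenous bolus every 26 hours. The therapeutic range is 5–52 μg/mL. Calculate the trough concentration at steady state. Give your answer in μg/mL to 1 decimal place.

k = ln2/t½ = ln2/20 ≈ 0.034657 h⁻¹; fraction remaining f = e^(−kτ) = e^(−0.034657×26) ≈ 0.4061.
Accumulation ratio R = 1/(1 − f) ≈ 1/0.5939 ≈ 1.6838.
Each bolus raises the concentration by D/Vd = 1921/82 ≈ 23.427 μg/mL.
Steady-state peak Cmax,ss = C₀·R ≈ 23.427 × 1.6838 ≈ 39.446 μg/mL.
Steady-state trough Cmin,ss = Cmax,ss·f ≈ 39.446 × 0.4061 ≈ 16.019 μg/mL.
Trough 16.0 μg/mL vs MEC 5 μg/mL: adequate.

16.0 μg/mL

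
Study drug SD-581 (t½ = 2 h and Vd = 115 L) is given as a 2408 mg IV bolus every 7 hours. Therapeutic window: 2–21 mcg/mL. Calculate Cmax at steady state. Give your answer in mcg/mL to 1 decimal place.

23.0 mcg/mL

τ/t½ = 7/2 ≈ 3.5, so fraction remaining f = (1/2)^(7/2) ≈ 0.0884.
At steady state, accumulation factor R = 1/(1 − e^(−kτ)) ≈ 1.0970.
Each bolus raises the concentration by D/Vd = 2408/115 ≈ 20.939 mcg/mL.
Cmax,ss = C₀/(1 − f) ≈ 20.939/0.9116 ≈ 22.970 mcg/mL.
Peak 23.0 mcg/mL vs MTC 21 mcg/mL: exceeds toxic threshold.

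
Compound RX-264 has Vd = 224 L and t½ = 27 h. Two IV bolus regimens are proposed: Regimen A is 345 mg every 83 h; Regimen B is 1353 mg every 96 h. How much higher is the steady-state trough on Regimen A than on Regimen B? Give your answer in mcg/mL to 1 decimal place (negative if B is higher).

-0.4 mcg/mL

Regimen A: f = (1/2)^(83/27) ≈ 0.1187; Cmin,ss = (345/224)·f/(1−f) ≈ 0.207 mcg/mL.
Regimen B: f = (1/2)^(96/27) ≈ 0.0850; Cmin,ss = (1353/224)·f/(1−f) ≈ 0.561 mcg/mL.
Difference ≈ 0.207 − 0.561 ≈ -0.354 mcg/mL.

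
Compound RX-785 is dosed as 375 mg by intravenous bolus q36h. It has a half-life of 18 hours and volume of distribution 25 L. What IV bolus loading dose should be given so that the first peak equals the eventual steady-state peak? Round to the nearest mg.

500 mg

f = (1/2)^(36/18) ≈ 0.250000; accumulation ratio R = 1/(1−f) ≈ 1.33333.
Loading dose to hit Cmax,ss on first dose: D_load = D_maint·R ≈ 375 × 1.33333 ≈ 500.00 mg.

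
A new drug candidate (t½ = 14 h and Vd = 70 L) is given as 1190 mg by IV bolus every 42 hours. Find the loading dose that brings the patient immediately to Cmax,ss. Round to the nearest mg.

1360 mg

f = (1/2)^(42/14) ≈ 0.125000; accumulation ratio R = 1/(1−f) ≈ 1.14286.
Loading dose to hit Cmax,ss on first dose: D_load = D_maint·R ≈ 1190 × 1.14286 ≈ 1360.00 mg.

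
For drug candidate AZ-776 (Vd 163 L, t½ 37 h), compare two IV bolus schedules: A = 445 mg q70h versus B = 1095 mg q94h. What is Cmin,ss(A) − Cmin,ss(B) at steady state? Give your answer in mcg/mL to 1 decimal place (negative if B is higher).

-0.4 mcg/mL

Regimen A: f = (1/2)^(70/37) ≈ 0.2695; Cmin,ss = (445/163)·f/(1−f) ≈ 1.007 mcg/mL.
Regimen B: f = (1/2)^(94/37) ≈ 0.1719; Cmin,ss = (1095/163)·f/(1−f) ≈ 1.395 mcg/mL.
Difference ≈ 1.007 − 1.395 ≈ -0.388 mcg/mL.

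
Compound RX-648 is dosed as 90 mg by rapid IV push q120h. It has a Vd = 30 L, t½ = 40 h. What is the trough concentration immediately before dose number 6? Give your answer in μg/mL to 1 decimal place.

0.4 μg/mL

f = (1/2)^(τ/t½) = (1/2)^(120/40) ≈ 0.1250.
C₀ = D/Vd = 90/30 ≈ 3.000 μg/mL.
Before the 6th dose, 5 doses have been given. Superposition: Cmin = C₀·(f + f² + … + f^5).
≈ 3.000 × (0.1250 + 0.0156 + 0.0020 + 0.0002 + 0.0000) ≈ 3.000 × 0.1428 ≈ 0.428 μg/mL.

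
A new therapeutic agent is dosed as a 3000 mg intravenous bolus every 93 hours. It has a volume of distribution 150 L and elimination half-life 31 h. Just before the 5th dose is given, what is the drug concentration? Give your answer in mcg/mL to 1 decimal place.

f = (1/2)^(τ/t½) = (1/2)^(93/31) ≈ 0.1250.
C₀ = D/Vd = 3000/150 ≈ 20.000 mcg/mL.
Before the 5th dose, 4 doses have been given. Superposition: Cmin = C₀·(f + f² + … + f^4).
≈ 20.000 × (0.1250 + 0.0156 + 0.0020 + 0.0002) ≈ 20.000 × 0.1428 ≈ 2.856 mcg/mL.

2.9 mcg/mL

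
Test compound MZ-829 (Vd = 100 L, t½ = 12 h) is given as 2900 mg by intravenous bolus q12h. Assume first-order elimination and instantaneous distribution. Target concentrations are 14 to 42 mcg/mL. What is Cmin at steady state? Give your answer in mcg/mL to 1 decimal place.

The dosing interval is 1 half-life, so f = 2^(−1) = 0.5.
Accumulation ratio R = 1/(1 − f) = 1/0.5 = 2/1.
Single-dose peak C₀ = D/Vd = 2900/100 = 29 mcg/mL.
Steady-state peak Cmax,ss = C₀·R = 29 × 2/1 ≈ 58.000 mcg/mL.
Steady-state trough Cmin,ss = Cmax,ss·f ≈ 58.000 × 0.5 ≈ 29.000 mcg/mL.
Trough 29.0 mcg/mL vs MEC 14 mcg/mL: adequate.

29.0 mcg/mL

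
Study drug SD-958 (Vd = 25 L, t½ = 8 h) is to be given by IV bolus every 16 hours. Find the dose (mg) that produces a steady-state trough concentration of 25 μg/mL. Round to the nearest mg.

1875 mg

τ/t½ = 16/8 ≈ 2, so f = (1/2)^(16/8) ≈ 0.250000.
Cmin,ss = (D/Vd)·f/(1−f), so D = Cmin,ss·Vd·(1−f)/f.
D = 25 × 25 × (1−f)/f ≈ 25 × 25 × 3.00000 ≈ 1875.00 mg.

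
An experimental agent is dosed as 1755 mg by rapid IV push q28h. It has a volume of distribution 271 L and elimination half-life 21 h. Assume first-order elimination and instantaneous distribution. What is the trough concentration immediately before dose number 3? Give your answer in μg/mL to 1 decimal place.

f = (1/2)^(τ/t½) = (1/2)^(28/21) ≈ 0.3969.
C₀ = D/Vd = 1755/271 ≈ 6.476 μg/mL.
Before the 3rd dose, 2 doses have been given. Superposition: Cmin = C₀·(f + f²).
≈ 6.476 × (0.3969 + 0.1575) ≈ 6.476 × 0.5544 ≈ 3.590 μg/mL.

3.6 μg/mL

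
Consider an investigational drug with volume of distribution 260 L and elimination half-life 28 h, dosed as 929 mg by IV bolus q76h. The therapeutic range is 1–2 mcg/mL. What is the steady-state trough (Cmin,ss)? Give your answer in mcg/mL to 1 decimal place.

k = ln2/t½ = ln2/28 ≈ 0.024755 h⁻¹; fraction remaining f = e^(−kτ) = e^(−0.024755×76) ≈ 0.1524.
Each bolus raises the concentration by D/Vd = 929/260 ≈ 3.573 mcg/mL.
Steady-state trough Cmin,ss = C₀·f/(1−f) ≈ 3.573 × 0.1524/0.8476 ≈ 0.642 mcg/mL.
Trough 0.6 mcg/mL vs MEC 1 mcg/mL: subtherapeutic.

0.6 mcg/mL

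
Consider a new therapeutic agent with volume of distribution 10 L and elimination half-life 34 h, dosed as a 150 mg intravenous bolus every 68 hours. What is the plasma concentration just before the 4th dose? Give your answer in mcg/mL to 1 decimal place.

4.9 mcg/mL

f = (1/2)^(τ/t½) = (1/2)^(68/34) ≈ 0.2500.
C₀ = D/Vd = 150/10 ≈ 15.000 mcg/mL.
Before the 4th dose, 3 doses have been given. Superposition: Cmin = C₀·(f + f² + … + f^3).
≈ 15.000 × (0.2500 + 0.0625 + 0.0156) ≈ 15.000 × 0.3281 ≈ 4.921 mcg/mL.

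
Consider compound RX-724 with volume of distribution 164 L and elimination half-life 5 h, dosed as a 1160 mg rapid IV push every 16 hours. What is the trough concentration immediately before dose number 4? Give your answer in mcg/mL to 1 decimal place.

f = (1/2)^(τ/t½) = (1/2)^(16/5) ≈ 0.1088.
C₀ = D/Vd = 1160/164 ≈ 7.073 mcg/mL.
Before the 4th dose, 3 doses have been given. Superposition: Cmin = C₀·(f + f² + … + f^3).
≈ 7.073 × (0.1088 + 0.0118 + 0.0013) ≈ 7.073 × 0.1219 ≈ 0.862 mcg/mL.

0.9 mcg/mL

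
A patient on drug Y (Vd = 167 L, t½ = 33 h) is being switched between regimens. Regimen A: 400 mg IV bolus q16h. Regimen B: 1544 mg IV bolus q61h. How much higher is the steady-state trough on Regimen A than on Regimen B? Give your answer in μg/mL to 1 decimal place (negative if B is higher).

Regimen A: f = (1/2)^(16/33) ≈ 0.7146; Cmin,ss = (400/167)·f/(1−f) ≈ 5.997 μg/mL.
Regimen B: f = (1/2)^(61/33) ≈ 0.2777; Cmin,ss = (1544/167)·f/(1−f) ≈ 3.555 μg/mL.
Difference ≈ 5.997 − 3.555 ≈ 2.442 μg/mL.

2.4 μg/mL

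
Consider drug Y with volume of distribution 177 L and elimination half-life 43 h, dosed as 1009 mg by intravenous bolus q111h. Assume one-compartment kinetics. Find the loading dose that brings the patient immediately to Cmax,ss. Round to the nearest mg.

f = (1/2)^(111/43) ≈ 0.167079; accumulation ratio R = 1/(1−f) ≈ 1.20059.
Loading dose to hit Cmax,ss on first dose: D_load = D_maint·R ≈ 1009 × 1.20059 ≈ 1211.40 mg.

1211 mg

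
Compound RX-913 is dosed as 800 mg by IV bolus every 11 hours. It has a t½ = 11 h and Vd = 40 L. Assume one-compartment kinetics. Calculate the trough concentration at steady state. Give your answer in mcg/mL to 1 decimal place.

20.0 mcg/mL

τ = 11 h = 1 half-life, so f = (1/2)^1 = 0.5.
At steady state, R = 1/(1 − 0.5) = 2/1.
Single-dose peak C₀ = D/Vd = 800/40 = 20 mcg/mL.
Steady-state peak Cmax,ss = C₀·R = 20 × 2/1 ≈ 40.000 mcg/mL.
Steady-state trough Cmin,ss = Cmax,ss·f ≈ 40.000 × 0.5 ≈ 20.000 mcg/mL.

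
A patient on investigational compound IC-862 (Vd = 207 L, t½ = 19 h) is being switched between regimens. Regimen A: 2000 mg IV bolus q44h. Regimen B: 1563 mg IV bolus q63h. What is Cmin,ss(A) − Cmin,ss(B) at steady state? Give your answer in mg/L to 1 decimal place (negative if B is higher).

1.6 mg/L

Regimen A: f = (1/2)^(44/19) ≈ 0.2009; Cmin,ss = (2000/207)·f/(1−f) ≈ 2.429 mg/L.
Regimen B: f = (1/2)^(63/19) ≈ 0.1004; Cmin,ss = (1563/207)·f/(1−f) ≈ 0.843 mg/L.
Difference ≈ 2.429 − 0.843 ≈ 1.586 mg/L.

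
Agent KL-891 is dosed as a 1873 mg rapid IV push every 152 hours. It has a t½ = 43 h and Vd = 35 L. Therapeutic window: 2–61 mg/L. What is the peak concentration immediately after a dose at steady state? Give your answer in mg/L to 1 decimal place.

τ/t½ = 152/43 ≈ 3.5349, so fraction remaining f = (1/2)^(152/43) ≈ 0.0863.
Accumulation ratio R = 1/(1 − f) ≈ 1/0.9137 ≈ 1.0945.
Single-dose peak C₀ = D/Vd = 1873/35 ≈ 53.514 mg/L.
Steady-state peak Cmax,ss = C₀·R ≈ 53.514 × 1.0945 ≈ 58.571 mg/L.
Peak 58.6 mg/L vs MTC 61 mg/L: below toxic threshold.

58.6 mg/L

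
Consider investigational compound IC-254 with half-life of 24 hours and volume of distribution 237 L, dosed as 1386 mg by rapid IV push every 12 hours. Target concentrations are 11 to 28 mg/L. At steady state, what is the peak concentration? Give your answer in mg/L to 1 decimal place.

20.0 mg/L

τ/t½ = 12/24 ≈ 0.5, so fraction remaining f = (1/2)^(12/24) ≈ 0.7071.
Accumulation ratio R = 1/(1 − f) ≈ 1/0.2929 ≈ 3.4141.
Each bolus raises the concentration by D/Vd = 1386/237 ≈ 5.848 mg/L.
Steady-state peak Cmax,ss = C₀·R ≈ 5.848 × 3.4141 ≈ 19.966 mg/L.
Peak 20.0 mg/L vs MTC 28 mg/L: below toxic threshold.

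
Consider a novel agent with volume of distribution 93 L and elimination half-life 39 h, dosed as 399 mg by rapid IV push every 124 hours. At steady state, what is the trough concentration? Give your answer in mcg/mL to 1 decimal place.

0.5 mcg/mL

k = ln2/t½ = ln2/39 ≈ 0.017773 h⁻¹; fraction remaining f = e^(−kτ) = e^(−0.017773×124) ≈ 0.1104.
Accumulation ratio R = 1/(1 − f) ≈ 1/0.8896 ≈ 1.1241.
Single-dose peak C₀ = D/Vd = 399/93 ≈ 4.290 mcg/mL.
Cmax,ss = C₀/(1 − f) ≈ 4.290/0.8896 ≈ 4.822 mcg/mL.
One interval later, Cmin,ss = Cmax,ss·e^(−kτ) ≈ 4.822 × 0.1104 ≈ 0.532 mcg/mL.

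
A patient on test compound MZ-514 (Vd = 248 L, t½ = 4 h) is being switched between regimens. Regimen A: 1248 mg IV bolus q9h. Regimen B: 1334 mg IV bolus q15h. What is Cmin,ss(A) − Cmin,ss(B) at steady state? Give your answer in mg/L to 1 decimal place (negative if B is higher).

Regimen A: f = (1/2)^(9/4) ≈ 0.2102; Cmin,ss = (1248/248)·f/(1−f) ≈ 1.339 mg/L.
Regimen B: f = (1/2)^(15/4) ≈ 0.0743; Cmin,ss = (1334/248)·f/(1−f) ≈ 0.432 mg/L.
Difference ≈ 1.339 − 0.432 ≈ 0.907 mg/L.

0.9 mg/L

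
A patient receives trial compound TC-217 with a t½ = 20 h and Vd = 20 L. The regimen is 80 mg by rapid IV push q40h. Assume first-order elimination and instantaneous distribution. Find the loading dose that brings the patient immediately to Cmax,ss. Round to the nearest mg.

107 mg

f = (1/2)^(40/20) ≈ 0.250000; accumulation ratio R = 1/(1−f) ≈ 1.33333.
Loading dose to hit Cmax,ss on first dose: D_load = D_maint·R ≈ 80 × 1.33333 ≈ 106.67 mg.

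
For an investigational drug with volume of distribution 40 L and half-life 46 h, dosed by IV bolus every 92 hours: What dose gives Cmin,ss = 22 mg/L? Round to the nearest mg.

2640 mg

τ/t½ = 92/46 ≈ 2, so f = (1/2)^(92/46) ≈ 0.250000.
Cmin,ss = (D/Vd)·f/(1−f), so D = Cmin,ss·Vd·(1−f)/f.
D = 22 × 40 × (1−f)/f ≈ 22 × 40 × 3.00000 ≈ 2640.00 mg.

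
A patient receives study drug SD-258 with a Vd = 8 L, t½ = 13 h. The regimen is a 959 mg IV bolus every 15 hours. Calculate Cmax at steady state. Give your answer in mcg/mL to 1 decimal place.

217.7 mcg/mL

Over one 15-h interval, 15/13 ≈ 1.1538 half-lives elapse, leaving f ≈ 0.4494 of each dose.
Accumulation ratio R = 1/(1 − f) ≈ 1/0.5506 ≈ 1.8162.
Each bolus raises the concentration by D/Vd = 959/8 ≈ 119.875 mcg/mL.
Steady-state peak Cmax,ss = C₀·R ≈ 119.875 × 1.8162 ≈ 217.717 mcg/mL.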